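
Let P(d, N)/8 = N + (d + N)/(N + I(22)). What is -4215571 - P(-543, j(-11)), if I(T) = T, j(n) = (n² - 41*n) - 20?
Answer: -1211136305/287 ≈ -4.2200e+6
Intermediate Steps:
j(n) = -20 + n² - 41*n
P(d, N) = 8*N + 8*(N + d)/(22 + N) (P(d, N) = 8*(N + (d + N)/(N + 22)) = 8*(N + (N + d)/(22 + N)) = 8*N + 8*(N + d)/(22 + N))
-4215571 - P(-543, j(-11)) = -4215571 - 8*(-543 + (-20 + (-11)² - 41*(-11))² + 23*(-20 + (-11)² - 41*(-11)))/(22 + (-20 + (-11)² - 41*(-11))) = -4215571 - 8*(-543 + (-20 + 121 + 451)² + 23*(-20 + 121 + 451))/(22 + (-20 + 121 + 451)) = -4215571 - 8*(-543 + 552² + 23*552)/(22 + 552) = -4215571 - 8*(-543 + 304704 + 12696)/574 = -4215571 - 8*316857/574 = -4215571 - 1*1267428/287 = -4215571 - 1267428/287 = -1211136305/287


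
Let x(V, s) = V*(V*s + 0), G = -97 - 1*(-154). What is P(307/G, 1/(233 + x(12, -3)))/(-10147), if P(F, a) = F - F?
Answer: 0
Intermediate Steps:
G = 57 (G = -97 + 154 = 57)
x(V, s) = s*V² (x(V, s) = V*(V*s) = s*V²)
P(F, a) = 0
P(307/G, 1/(233 + x(12, -3)))/(-10147) = 0/(-10147) = 0*(-1/10147) = 0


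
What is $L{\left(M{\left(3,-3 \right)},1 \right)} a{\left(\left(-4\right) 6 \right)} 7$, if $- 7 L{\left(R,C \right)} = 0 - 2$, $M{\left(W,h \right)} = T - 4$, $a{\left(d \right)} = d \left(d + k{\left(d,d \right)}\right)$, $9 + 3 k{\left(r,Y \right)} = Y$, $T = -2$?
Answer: $1680$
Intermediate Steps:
$k{\left(r,Y \right)} = -3 + \frac{Y}{3}$
$a{\left(d \right)} = d \left(-3 + \frac{4 d}{3}\right)$ ($a{\left(d \right)} = d \left(d + \left(-3 + \frac{d}{3}\right)\right) = d \left(-3 + \frac{4 d}{3}\right)$)
$M{\left(W,h \right)} = -6$ ($M{\left(W,h \right)} = -2 - 4 = -6$)
$L{\left(R,C \right)} = \frac{2}{7}$ ($L{\left(R,C \right)} = - \frac{0 - 2}{7} = \left(- \frac{1}{7}\right) \left(-2\right) = \frac{2}{7}$)
$L{\left(M{\left(3,-3 \right)},1 \right)} a{\left(\left(-4\right) 6 \right)} 7 = \frac{2 \frac{\left(-4\right) 6 \left(-9 + 4 \left(\left(-4\right) 6\right)\right)}{3}}{7} \cdot 7 = \frac{2 \cdot \frac{1}{3} \left(-24\right) \left(-9 + 4 \left(-24\right)\right)}{7} \cdot 7 = \frac{2 \cdot \frac{1}{3} \left(-24\right) \left(-9 - 96\right)}{7} \cdot 7 = \frac{2 \cdot \frac{1}{3} \left(-24\right) \left(-105\right)}{7} \cdot 7 = \frac{2}{7} \cdot 840 \cdot 7 = 240 \cdot 7 = 1680$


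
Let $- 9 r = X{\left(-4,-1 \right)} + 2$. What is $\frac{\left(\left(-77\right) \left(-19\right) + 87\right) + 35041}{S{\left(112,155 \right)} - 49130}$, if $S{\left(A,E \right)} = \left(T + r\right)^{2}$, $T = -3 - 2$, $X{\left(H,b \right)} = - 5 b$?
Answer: $- \frac{2963871}{3976826} \approx -0.74529$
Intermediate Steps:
$r = - \frac{7}{9}$ ($r = - \frac{\left(-5\right) \left(-1\right) + 2}{9} = - \frac{5 + 2}{9} = \left(- \frac{1}{9}\right) 7 = - \frac{7}{9} \approx -0.77778$)
$T = -5$ ($T = -3 - 2 = -5$)
$S{\left(A,E \right)} = \frac{2704}{81}$ ($S{\left(A,E \right)} = \left(-5 - \frac{7}{9}\right)^{2} = \left(- \frac{52}{9}\right)^{2} = \frac{2704}{81}$)
$\frac{\left(\left(-77\right) \left(-19\right) + 87\right) + 35041}{S{\left(112,155 \right)} - 49130} = \frac{\left(\left(-77\right) \left(-19\right) + 87\right) + 35041}{\frac{2704}{81} - 49130} = \frac{\left(1463 + 87\right) + 35041}{- \frac{3976826}{81}} = \left(1550 + 35041\right) \left(- \frac{81}{3976826}\right) = 36591 \left(- \frac{81}{3976826}\right) = - \frac{2963871}{3976826}$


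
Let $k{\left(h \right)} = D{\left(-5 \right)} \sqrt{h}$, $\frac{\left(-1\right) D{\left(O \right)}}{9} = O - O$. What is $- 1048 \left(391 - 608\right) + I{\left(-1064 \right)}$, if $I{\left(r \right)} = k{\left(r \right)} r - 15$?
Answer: $227401$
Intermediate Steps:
$D{\left(O \right)} = 0$ ($D{\left(O \right)} = - 9 \left(O - O\right) = \left(-9\right) 0 = 0$)
$k{\left(h \right)} = 0$ ($k{\left(h \right)} = 0 \sqrt{h} = 0$)
$I{\left(r \right)} = -15$ ($I{\left(r \right)} = 0 r - 15 = 0 - 15 = -15$)
$- 1048 \left(391 - 608\right) + I{\left(-1064 \right)} = - 1048 \left(391 - 608\right) - 15 = \left(-1048\right) \left(-217\right) - 15 = 227416 - 15 = 227401$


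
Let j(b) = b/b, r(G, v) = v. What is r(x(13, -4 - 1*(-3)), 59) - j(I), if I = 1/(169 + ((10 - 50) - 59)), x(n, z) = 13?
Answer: 58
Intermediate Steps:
I = 1/70 (I = 1/(169 + (-40 - 59)) = 1/(169 - 99) = 1/70 ≈ 0.014286)
j(b) = 1
r(x(13, -4 - 1*(-3)), 59) - j(I) = 59 - 1*1 = 59 - 1 = 58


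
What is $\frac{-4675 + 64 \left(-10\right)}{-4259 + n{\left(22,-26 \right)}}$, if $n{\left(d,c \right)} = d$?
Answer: $\frac{5315}{4237} \approx 1.2544$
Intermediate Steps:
$\frac{-4675 + 64 \left(-10\right)}{-4259 + n{\left(22,-26 \right)}} = \frac{-4675 + 64 \left(-10\right)}{-4259 + 22} = \frac{-4675 - 640}{-4237} = \left(-5315\right) \left(- \frac{1}{4237}\right) = \frac{5315}{4237}$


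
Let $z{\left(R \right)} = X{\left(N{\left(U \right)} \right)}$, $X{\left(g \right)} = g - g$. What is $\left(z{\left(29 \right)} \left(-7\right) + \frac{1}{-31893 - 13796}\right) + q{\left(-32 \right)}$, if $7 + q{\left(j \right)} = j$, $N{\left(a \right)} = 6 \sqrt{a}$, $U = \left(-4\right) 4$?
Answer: $- \frac{1781872}{45689} \approx -39.0$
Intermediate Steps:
$U = -16$
$q{\left(j \right)} = -7 + j$
$X{\left(g \right)} = 0$
$z{\left(R \right)} = 0$
$\left(z{\left(29 \right)} \left(-7\right) + \frac{1}{-31893 - 13796}\right) + q{\left(-32 \right)} = \left(0 \left(-7\right) + \frac{1}{-31893 - 13796}\right) - 39 = \left(0 + \frac{1}{-45689}\right) - 39 = \left(0 - \frac{1}{45689}\right) - 39 = - \frac{1}{45689} - 39 = - \frac{1781872}{45689}$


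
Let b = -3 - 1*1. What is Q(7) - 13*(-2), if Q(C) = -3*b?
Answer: 38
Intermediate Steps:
b = -4 (b = -3 - 1 = -4)
Q(C) = 12 (Q(C) = -3*(-4) = 12)
Q(7) - 13*(-2) = 12 - 13*(-2) = 12 + 26 = 38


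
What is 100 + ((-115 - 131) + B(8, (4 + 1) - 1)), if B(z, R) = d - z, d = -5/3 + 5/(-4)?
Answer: -1883/12 ≈ -156.92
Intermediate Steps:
d = -35/12 (d = -5*1/3 + 5*(-1/4) = -5/3 - 5/4 = -35/12 ≈ -2.9167)
B(z, R) = -35/12 - z
100 + ((-115 - 131) + B(8, (4 + 1) - 1)) = 100 + ((-115 - 131) + (-35/12 - 1*8)) = 100 + (-246 + (-35/12 - 8)) = 100 + (-246 - 131/12) = 100 - 3083/12 = -1883/12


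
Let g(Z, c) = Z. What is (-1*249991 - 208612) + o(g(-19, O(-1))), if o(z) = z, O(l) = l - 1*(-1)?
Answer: -458622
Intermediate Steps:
O(l) = 1 + l (O(l) = l + 1 = 1 + l)
(-1*249991 - 208612) + o(g(-19, O(-1))) = (-1*249991 - 208612) - 19 = (-249991 - 208612) - 19 = -458603 - 19 = -458622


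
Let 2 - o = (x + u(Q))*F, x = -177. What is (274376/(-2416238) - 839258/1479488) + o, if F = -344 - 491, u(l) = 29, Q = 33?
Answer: -110442116470423531/893698781536 ≈ -1.2358e+5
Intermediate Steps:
F = -835
o = -123578 (o = 2 - (-177 + 29)*(-835) = 2 - (-148)*(-835) = 2 - 1*123580 = 2 - 123580 = -123578)
(274376/(-2416238) - 839258/1479488) + o = (274376/(-2416238) - 839258/1479488) - 123578 = (274376*(-1/2416238) - 839258*1/1479488) - 123578 = (-137188/1208119 - 419629/739744) - 123578 = -608445767723/893698781536 - 123578 = -110442116470423531/893698781536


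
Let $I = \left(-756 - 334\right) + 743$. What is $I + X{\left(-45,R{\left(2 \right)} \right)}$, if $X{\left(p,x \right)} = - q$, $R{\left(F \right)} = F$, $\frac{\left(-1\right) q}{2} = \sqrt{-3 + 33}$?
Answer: $-347 + 2 \sqrt{30} \approx -336.05$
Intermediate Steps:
$q = - 2 \sqrt{30}$ ($q = - 2 \sqrt{-3 + 33} = - 2 \sqrt{30} \approx -10.954$)
$I = -347$ ($I = -1090 + 743 = -347$)
$X{\left(p,x \right)} = 2 \sqrt{30}$ ($X{\left(p,x \right)} = - \left(-2\right) \sqrt{30} = 2 \sqrt{30}$)
$I + X{\left(-45,R{\left(2 \right)} \right)} = -347 + 2 \sqrt{30}$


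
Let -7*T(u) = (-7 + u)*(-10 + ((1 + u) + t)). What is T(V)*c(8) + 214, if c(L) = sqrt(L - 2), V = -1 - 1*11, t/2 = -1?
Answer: 214 - 437*sqrt(6)/7 ≈ 61.082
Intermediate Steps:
t = -2 (t = 2*(-1) = -2)
V = -12 (V = -1 - 11 = -12)
T(u) = -(-11 + u)*(-7 + u)/7 (T(u) = -(-7 + u)*(-10 + ((1 + u) - 2))/7 = -(-7 + u)*(-10 + (-1 + u))/7 = -(-7 + u)*(-11 + u)/7 = -(-11 + u)*(-7 + u)/7)
c(L) = sqrt(-2 + L)
T(V)*c(8) + 214 = (-11 - 1/7*(-12)**2 + (18/7)*(-12))*sqrt(-2 + 8) + 214 = (-11 - 1/7*144 - 216/7)*sqrt(6) + 214 = (-11 - 144/7 - 216/7)*sqrt(6) + 214 = -437*sqrt(6)/7 + 214 = 214 - 437*sqrt(6)/7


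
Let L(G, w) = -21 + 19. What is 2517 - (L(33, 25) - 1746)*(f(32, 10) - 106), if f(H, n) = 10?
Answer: -165291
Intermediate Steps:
L(G, w) = -2
2517 - (L(33, 25) - 1746)*(f(32, 10) - 106) = 2517 - (-2 - 1746)*(10 - 106) = 2517 - (-1748)*(-96) = 2517 - 1*167808 = 2517 - 167808 = -165291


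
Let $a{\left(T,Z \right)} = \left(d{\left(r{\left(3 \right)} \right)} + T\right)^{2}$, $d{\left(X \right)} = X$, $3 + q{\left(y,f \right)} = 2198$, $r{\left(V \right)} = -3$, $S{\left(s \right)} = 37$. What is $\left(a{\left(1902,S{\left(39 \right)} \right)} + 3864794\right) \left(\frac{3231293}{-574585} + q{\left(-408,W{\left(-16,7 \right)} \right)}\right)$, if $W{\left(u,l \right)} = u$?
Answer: $\frac{1879676614881618}{114917} \approx 1.6357 \cdot 10^{10}$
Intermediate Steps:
$q{\left(y,f \right)} = 2195$ ($q{\left(y,f \right)} = -3 + 2198 = 2195$)
$a{\left(T,Z \right)} = \left(-3 + T\right)^{2}$
$\left(a{\left(1902,S{\left(39 \right)} \right)} + 3864794\right) \left(\frac{3231293}{-574585} + q{\left(-408,W{\left(-16,7 \right)} \right)}\right) = \left(\left(-3 + 1902\right)^{2} + 3864794\right) \left(\frac{3231293}{-574585} + 2195\right) = \left(1899^{2} + 3864794\right) \left(3231293 \left(- \frac{1}{574585}\right) + 2195\right) = \left(3606201 + 3864794\right) \left(- \frac{3231293}{574585} + 2195\right) = 7470995 \cdot \frac{1257982782}{574585} = \frac{1879676614881618}{114917}$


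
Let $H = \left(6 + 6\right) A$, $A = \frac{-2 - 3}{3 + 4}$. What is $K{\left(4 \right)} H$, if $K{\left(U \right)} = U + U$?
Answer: $- \frac{480}{7} \approx -68.571$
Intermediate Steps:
$K{\left(U \right)} = 2 U$
$A = - \frac{5}{7} \approx -0.71429$
$H = - \frac{60}{7}$ ($H = \left(6 + 6\right) \left(- \frac{5}{7}\right) = 12 \left(- \frac{5}{7}\right) = - \frac{60}{7} \approx -8.5714$)
$K{\left(4 \right)} H = 2 \cdot 4 \left(- \frac{60}{7}\right) = 8 \left(- \frac{60}{7}\right) = - \frac{480}{7}$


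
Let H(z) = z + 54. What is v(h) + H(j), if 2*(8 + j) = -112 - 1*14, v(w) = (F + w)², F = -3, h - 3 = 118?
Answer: 13907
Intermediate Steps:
h = 121 (h = 3 + 118 = 121)
v(w) = (-3 + w)²
j = -71 (j = -8 + (-112 - 1*14)/2 = -8 + (-112 - 14)/2 = -8 + (½)*(-126) = -8 - 63 = -71)
H(z) = 54 + z
v(h) + H(j) = (-3 + 121)² + (54 - 71) = 118² - 17 = 13924 - 17 = 13907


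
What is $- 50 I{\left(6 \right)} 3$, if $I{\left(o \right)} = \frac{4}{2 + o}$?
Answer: $-75$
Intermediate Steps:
$- 50 I{\left(6 \right)} 3 = - 50 \frac{4}{2 + 6} \cdot 3 = - 50 \cdot \frac{4}{8} \cdot 3 = - 50 \cdot 4 \cdot \frac{1}{8} \cdot 3 = \left(-50\right) \frac{1}{2} \cdot 3 = \left(-25\right) 3 = -75$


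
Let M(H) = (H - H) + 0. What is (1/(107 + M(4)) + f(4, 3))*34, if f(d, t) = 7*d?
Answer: 101898/107 ≈ 952.32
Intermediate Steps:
M(H) = 0 (M(H) = 0 + 0 = 0)
(1/(107 + M(4)) + f(4, 3))*34 = (1/(107 + 0) + 7*4)*34 = (1/107 + 28)*34 = (2997/107)*34 = 101898/107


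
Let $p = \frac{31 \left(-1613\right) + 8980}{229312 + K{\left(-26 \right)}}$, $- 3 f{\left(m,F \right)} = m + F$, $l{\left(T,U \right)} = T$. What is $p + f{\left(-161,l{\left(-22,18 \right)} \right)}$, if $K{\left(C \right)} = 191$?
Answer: $\frac{13958660}{229503} \approx 60.821$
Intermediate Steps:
$f{\left(m,F \right)} = - \frac{F}{3} - \frac{m}{3}$ ($f{\left(m,F \right)} = - \frac{m + F}{3} = - \frac{F + m}{3} = - \frac{F}{3} - \frac{m}{3}$)
$p = - \frac{41023}{229503}$ ($p = \frac{31 \left(-1613\right) + 8980}{229312 + 191} = \frac{-50003 + 8980}{229503} = \left(-41023\right) \frac{1}{229503} = - \frac{41023}{229503} \approx -0.17875$)
$p + f{\left(-161,l{\left(-22,18 \right)} \right)} = - \frac{41023}{229503} - -61 = - \frac{41023}{229503} + \left(\frac{22}{3} + \frac{161}{3}\right) = - \frac{41023}{229503} + 61 = \frac{13958660}{229503}$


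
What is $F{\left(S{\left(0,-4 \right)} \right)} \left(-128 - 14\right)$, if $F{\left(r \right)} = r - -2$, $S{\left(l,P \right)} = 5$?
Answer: $-994$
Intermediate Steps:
$F{\left(r \right)} = 2 + r$ ($F{\left(r \right)} = r + 2 = 2 + r$)
$F{\left(S{\left(0,-4 \right)} \right)} \left(-128 - 14\right) = \left(2 + 5\right) \left(-128 - 14\right) = 7 \left(-142\right) = -994$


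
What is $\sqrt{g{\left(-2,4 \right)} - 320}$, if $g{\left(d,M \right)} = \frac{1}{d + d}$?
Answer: $\frac{i \sqrt{1281}}{2} \approx 17.896 i$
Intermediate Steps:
$g{\left(d,M \right)} = \frac{1}{2 d}$
$\sqrt{g{\left(-2,4 \right)} - 320} = \sqrt{\frac{1}{2 \left(-2\right)} - 320} = \sqrt{\frac{1}{2} \left(- \frac{1}{2}\right) - 320} = \sqrt{- \frac{1}{4} - 320} = \sqrt{- \frac{1281}{4}} = \frac{i \sqrt{1281}}{2}$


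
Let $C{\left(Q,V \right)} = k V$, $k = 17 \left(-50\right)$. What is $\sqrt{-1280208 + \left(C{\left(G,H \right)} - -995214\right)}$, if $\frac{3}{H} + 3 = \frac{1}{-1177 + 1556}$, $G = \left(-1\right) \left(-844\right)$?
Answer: $\frac{i \sqrt{22917858114}}{284} \approx 533.05 i$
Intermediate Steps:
$G = 844$
$H = - \frac{1137}{1136}$ ($H = \frac{3}{-3 + \frac{1}{-1177 + 1556}} = \frac{3}{-3 + \frac{1}{379}} = \frac{3}{- \frac{1136}{379}} = 3 \left(- \frac{379}{1136}\right) = - \frac{1137}{1136} \approx -1.0009$)
$k = -850$
$C{\left(Q,V \right)} = - 850 V$
$\sqrt{-1280208 + \left(C{\left(G,H \right)} - -995214\right)} = \sqrt{-1280208 - - \frac{565764777}{568}} = \sqrt{-1280208 + \left(\frac{483225}{568} + 995214\right)} = \sqrt{-1280208 + \frac{565764777}{568}} = \sqrt{- \frac{161393367}{568}} = \frac{i \sqrt{22917858114}}{284}$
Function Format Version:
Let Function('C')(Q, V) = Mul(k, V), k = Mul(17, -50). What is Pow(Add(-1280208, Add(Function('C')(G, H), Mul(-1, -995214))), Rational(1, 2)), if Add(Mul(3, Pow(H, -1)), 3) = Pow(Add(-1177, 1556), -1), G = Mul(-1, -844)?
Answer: Mul(Rational(1, 284), I, Pow(22917858114, Rational(1, 2))) ≈ Mul(533.05, I)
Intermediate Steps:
G = 844
H = Rational(-1137, 1136) (H = Mul(3, Pow(Add(-3, Pow(Add(-1177, 1556), -1)), -1)) = Mul(3, Pow(Add(-3, Pow(379, -1)), -1)) = Mul(3, Pow(Add(-3, Rational(1, 379)), -1)) = Mul(3, Pow(Rational(-1136, 379), -1)) = Mul(3, Rational(-379, 1136)) = Rational(-1137, 1136) ≈ -1.0009)
k = -850
Function('C')(Q, V) = Mul(-850, V)
Pow(Add(-1280208, Add(Function('C')(G, H), Mul(-1, -995214))), Rational(1, 2)) = Pow(Add(-1280208, Add(Mul(-850, Rational(-1137, 1136)), Mul(-1, -995214))), Rational(1, 2)) = Pow(Add(-1280208, Add(Rational(483225, 568), 995214)), Rational(1, 2)) = Pow(Add(-1280208, Rational(565764777, 568)), Rational(1, 2)) = Pow(Rational(-161393367, 568), Rational(1, 2)) = Mul(Rational(1, 284), I, Pow(22917858114, Rational(1, 2)))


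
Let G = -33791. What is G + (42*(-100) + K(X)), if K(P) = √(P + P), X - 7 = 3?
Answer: -37991 + 2*√5 ≈ -37987.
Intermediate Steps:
X = 10 (X = 7 + 3 = 10)
K(P) = √2*√P (K(P) = √(2*P) = √2*√P)
G + (42*(-100) + K(X)) = -33791 + (42*(-100) + √2*√10) = -33791 + (-4200 + 2*√5) = -37991 + 2*√5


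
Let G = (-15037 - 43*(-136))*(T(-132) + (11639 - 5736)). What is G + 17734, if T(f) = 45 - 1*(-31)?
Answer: -54923297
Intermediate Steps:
T(f) = 76 (T(f) = 45 + 31 = 76)
G = -54941031 (G = (-15037 - 43*(-136))*(76 + (11639 - 5736)) = (-15037 + 5848)*(76 + 5903) = -9189*5979 = -54941031)
G + 17734 = -54941031 + 17734 = -54923297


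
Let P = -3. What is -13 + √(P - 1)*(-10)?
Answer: -13 - 20*I ≈ -13.0 - 20.0*I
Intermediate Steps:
-13 + √(P - 1)*(-10) = -13 + √(-3 - 1)*(-10) = -13 + √(-4)*(-10) = -13 + (2*I)*(-10) = -13 - 20*I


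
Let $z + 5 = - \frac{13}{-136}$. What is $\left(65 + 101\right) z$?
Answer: $- \frac{55361}{68} \approx -814.13$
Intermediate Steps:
$z = - \frac{667}{136}$ ($z = -5 - \frac{13}{-136} = -5 - - \frac{13}{136} = -5 + \frac{13}{136} = - \frac{667}{136} \approx -4.9044$)
$\left(65 + 101\right) z = \left(65 + 101\right) \left(- \frac{667}{136}\right) = 166 \left(- \frac{667}{136}\right) = - \frac{55361}{68}$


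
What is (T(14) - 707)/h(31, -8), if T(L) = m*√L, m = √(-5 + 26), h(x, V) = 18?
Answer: -707/18 + 7*√6/18 ≈ -38.325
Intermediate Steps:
m = √21 ≈ 4.5826
T(L) = √21*√L
(T(14) - 707)/h(31, -8) = (√21*√14 - 707)/18 = (7*√6 - 707)*(1/18) = (-707 + 7*√6)*(1/18) = -707/18 + 7*√6/18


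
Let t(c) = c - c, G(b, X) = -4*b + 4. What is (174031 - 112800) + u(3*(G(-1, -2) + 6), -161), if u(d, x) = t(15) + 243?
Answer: 61474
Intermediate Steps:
G(b, X) = 4 - 4*b
t(c) = 0
u(d, x) = 243 (u(d, x) = 0 + 243 = 243)
(174031 - 112800) + u(3*(G(-1, -2) + 6), -161) = (174031 - 112800) + 243 = 61231 + 243 = 61474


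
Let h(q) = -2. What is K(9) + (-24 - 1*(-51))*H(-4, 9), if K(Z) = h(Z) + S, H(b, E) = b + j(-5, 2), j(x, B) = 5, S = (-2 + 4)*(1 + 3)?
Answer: 33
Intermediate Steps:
S = 8 (S = 2*4 = 8)
H(b, E) = 5 + b (H(b, E) = b + 5 = 5 + b)
K(Z) = 6 (K(Z) = -2 + 8 = 6)
K(9) + (-24 - 1*(-51))*H(-4, 9) = 6 + (-24 - 1*(-51))*(5 - 4) = 6 + (-24 + 51)*1 = 6 + 27*1 = 6 + 27 = 33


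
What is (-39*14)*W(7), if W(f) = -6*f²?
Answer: 160524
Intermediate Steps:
(-39*14)*W(7) = (-39*14)*(-6*7²) = -(-3276)*49 = -546*(-294) = 160524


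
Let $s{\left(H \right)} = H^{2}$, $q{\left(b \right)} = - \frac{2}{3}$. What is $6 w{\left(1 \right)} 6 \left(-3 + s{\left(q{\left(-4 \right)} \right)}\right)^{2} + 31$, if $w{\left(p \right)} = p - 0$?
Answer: $\frac{2395}{9} \approx 266.11$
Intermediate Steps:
$w{\left(p \right)} = p$ ($w{\left(p \right)} = p + 0 = p$)
$q{\left(b \right)} = - \frac{2}{3}$ ($q{\left(b \right)} = \left(-2\right) \frac{1}{3} = - \frac{2}{3}$)
$6 w{\left(1 \right)} 6 \left(-3 + s{\left(q{\left(-4 \right)} \right)}\right)^{2} + 31 = 6 \cdot 1 \cdot 6 \left(-3 + \left(- \frac{2}{3}\right)^{2}\right)^{2} + 31 = 6 \cdot 6 \left(-3 + \frac{4}{9}\right)^{2} + 31 = 36 \left(- \frac{23}{9}\right)^{2} + 31 = 36 \cdot \frac{529}{81} + 31 = \frac{2116}{9} + 31 = \frac{2395}{9}$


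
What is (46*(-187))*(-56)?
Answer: 481712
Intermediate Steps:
(46*(-187))*(-56) = -8602*(-56) = 481712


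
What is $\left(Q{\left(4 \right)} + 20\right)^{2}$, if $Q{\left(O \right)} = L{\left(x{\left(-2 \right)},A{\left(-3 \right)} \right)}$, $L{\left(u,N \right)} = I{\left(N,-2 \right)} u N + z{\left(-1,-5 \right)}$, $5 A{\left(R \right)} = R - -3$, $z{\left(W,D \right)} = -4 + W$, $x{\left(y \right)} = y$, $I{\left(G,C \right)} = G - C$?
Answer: $225$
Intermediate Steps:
$A{\left(R \right)} = \frac{3}{5} + \frac{R}{5}$ ($A{\left(R \right)} = \frac{R - -3}{5} = \frac{R + 3}{5} = \frac{3 + R}{5} = \frac{3}{5} + \frac{R}{5}$)
$L{\left(u,N \right)} = -5 + N u \left(2 + N\right)$ ($L{\left(u,N \right)} = \left(N - -2\right) u N - 5 = \left(N + 2\right) u N - 5 = \left(2 + N\right) u N - 5 = u \left(2 + N\right) N - 5 = N u \left(2 + N\right) - 5 = -5 + N u \left(2 + N\right)$)
$Q{\left(O \right)} = -5$ ($Q{\left(O \right)} = -5 + \left(\frac{3}{5} + \frac{1}{5} \left(-3\right)\right) \left(-2\right) \left(2 + \left(\frac{3}{5} + \frac{1}{5} \left(-3\right)\right)\right) = -5 + \left(\frac{3}{5} - \frac{3}{5}\right) \left(-2\right) \left(2 + \left(\frac{3}{5} - \frac{3}{5}\right)\right) = -5 + 0 \left(-2\right) \left(2 + 0\right) = -5 + 0 \left(-2\right) 2 = -5 + 0 = -5$)
$\left(Q{\left(4 \right)} + 20\right)^{2} = \left(-5 + 20\right)^{2} = 15^{2} = 225$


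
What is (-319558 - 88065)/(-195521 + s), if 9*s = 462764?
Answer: 3668607/1296925 ≈ 2.8287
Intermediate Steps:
s = 462764/9 (s = (⅑)*462764 = 462764/9 ≈ 51418.)
(-319558 - 88065)/(-195521 + s) = (-319558 - 88065)/(-195521 + 462764/9) = -407623/(-1296925/9) = -407623*(-9/1296925) = 3668607/1296925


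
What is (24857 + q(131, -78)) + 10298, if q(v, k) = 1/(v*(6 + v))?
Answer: 630926786/17947 ≈ 35155.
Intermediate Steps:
q(v, k) = 1/(v*(6 + v))
(24857 + q(131, -78)) + 10298 = (24857 + 1/(131*(6 + 131))) + 10298 = (24857 + (1/131)/137) + 10298 = (24857 + (1/131)*(1/137)) + 10298 = (24857 + 1/17947) + 10298 = 446108580/17947 + 10298 = 630926786/17947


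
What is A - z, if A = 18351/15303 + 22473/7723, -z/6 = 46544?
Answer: 11001773579436/39395023 ≈ 2.7927e+5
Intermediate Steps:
z = -279264 (z = -6*46544 = -279264)
A = 161876364/39395023 (A = 18351*(1/15303) + 22473*(1/7723) = 6117/5101 + 22473/7723 = 161876364/39395023 ≈ 4.1091)
A - z = 161876364/39395023 - 1*(-279264) = 161876364/39395023 + 279264 = 11001773579436/39395023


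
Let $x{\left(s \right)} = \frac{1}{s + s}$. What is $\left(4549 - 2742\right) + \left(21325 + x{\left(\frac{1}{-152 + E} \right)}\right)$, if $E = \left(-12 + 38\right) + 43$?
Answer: $\frac{46181}{2} \approx 23091.0$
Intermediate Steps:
$E = 69$ ($E = 26 + 43 = 69$)
$x{\left(s \right)} = \frac{1}{2 s}$
$\left(4549 - 2742\right) + \left(21325 + x{\left(\frac{1}{-152 + E} \right)}\right) = \left(4549 - 2742\right) + \left(21325 + \frac{1}{2 \frac{1}{-152 + 69}}\right) = 1807 + \left(21325 + \frac{1}{2 \frac{1}{-83}}\right) = 1807 + \left(21325 + \frac{1}{2 \left(- \frac{1}{83}\right)}\right) = 1807 + \left(21325 + \frac{1}{2} \left(-83\right)\right) = 1807 + \left(21325 - \frac{83}{2}\right) = 1807 + \frac{42567}{2} = \frac{46181}{2}$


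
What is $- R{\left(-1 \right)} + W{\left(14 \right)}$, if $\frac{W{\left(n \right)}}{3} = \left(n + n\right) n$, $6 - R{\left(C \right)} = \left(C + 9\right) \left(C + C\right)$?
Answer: $1154$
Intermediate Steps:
$R{\left(C \right)} = 6 - 2 C \left(9 + C\right)$ ($R{\left(C \right)} = 6 - \left(C + 9\right) \left(C + C\right) = 6 - \left(9 + C\right) 2 C = 6 - 2 C \left(9 + C\right)$)
$W{\left(n \right)} = 6 n^{2}$ ($W{\left(n \right)} = 3 \left(n + n\right) n = 3 \cdot 2 n n = 3 \cdot 2 n^{2} = 6 n^{2}$)
$- R{\left(-1 \right)} + W{\left(14 \right)} = - (6 - -18 - 2 \left(-1\right)^{2}) + 6 \cdot 14^{2} = - (6 + 18 - 2) + 6 \cdot 196 = - (6 + 18 - 2) + 1176 = \left(-1\right) 22 + 1176 = -22 + 1176 = 1154$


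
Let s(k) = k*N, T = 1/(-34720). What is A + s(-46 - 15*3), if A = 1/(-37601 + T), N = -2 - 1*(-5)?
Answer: -356403369553/1305506721 ≈ -273.00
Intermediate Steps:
T = -1/34720 ≈ -2.8802e-5
N = 3 (N = -2 + 5 = 3)
s(k) = 3*k (s(k) = k*3 = 3*k)
A = -34720/1305506721 (A = 1/(-37601 - 1/34720) = 1/(-1305506721/34720) = -34720/1305506721 ≈ -2.6595e-5)
A + s(-46 - 15*3) = -34720/1305506721 + 3*(-46 - 15*3) = -34720/1305506721 + 3*(-46 - 45) = -34720/1305506721 + 3*(-91) = -34720/1305506721 - 273 = -356403369553/1305506721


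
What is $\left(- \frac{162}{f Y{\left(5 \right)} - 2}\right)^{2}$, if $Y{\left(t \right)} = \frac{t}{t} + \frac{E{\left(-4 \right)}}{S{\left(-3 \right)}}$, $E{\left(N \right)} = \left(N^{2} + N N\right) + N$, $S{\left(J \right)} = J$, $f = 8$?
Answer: $\frac{59049}{10609} \approx 5.5659$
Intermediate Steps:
$E{\left(N \right)} = N + 2 N^{2}$ ($E{\left(N \right)} = \left(N^{2} + N^{2}\right) + N = 2 N^{2} + N = N + 2 N^{2}$)
$Y{\left(t \right)} = - \frac{25}{3}$ ($Y{\left(t \right)} = \frac{t}{t} + \frac{\left(-4\right) \left(1 + 2 \left(-4\right)\right)}{-3} = 1 + - 4 \left(1 - 8\right) \left(- \frac{1}{3}\right) = 1 + \left(-4\right) \left(-7\right) \left(- \frac{1}{3}\right) = 1 + 28 \left(- \frac{1}{3}\right) = 1 - \frac{28}{3} = - \frac{25}{3}$)
$\left(- \frac{162}{f Y{\left(5 \right)} - 2}\right)^{2} = \left(- \frac{162}{8 \left(- \frac{25}{3}\right) - 2}\right)^{2} = \left(- \frac{162}{- \frac{200}{3} - 2}\right)^{2} = \left(- \frac{162}{- \frac{206}{3}}\right)^{2} = \left(\left(-162\right) \left(- \frac{3}{206}\right)\right)^{2} = \left(\frac{243}{103}\right)^{2} = \frac{59049}{10609}$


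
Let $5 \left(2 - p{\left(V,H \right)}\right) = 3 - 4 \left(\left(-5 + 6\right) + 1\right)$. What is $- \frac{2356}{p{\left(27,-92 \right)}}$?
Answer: $- \frac{2356}{3} \approx -785.33$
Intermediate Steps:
$p{\left(V,H \right)} = 3$ ($p{\left(V,H \right)} = 2 - \frac{3 - 4 \left(\left(-5 + 6\right) + 1\right)}{5} = 2 - \frac{3 - 4 \left(1 + 1\right)}{5} = 2 - \frac{3 - 8}{5} = 2 - -1 = 2 + 1 = 3$)
$- \frac{2356}{p{\left(27,-92 \right)}} = - \frac{2356}{3}$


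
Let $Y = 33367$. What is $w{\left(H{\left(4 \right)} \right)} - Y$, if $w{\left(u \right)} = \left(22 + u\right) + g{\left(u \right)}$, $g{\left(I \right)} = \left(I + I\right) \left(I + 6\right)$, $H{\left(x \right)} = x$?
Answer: $-33261$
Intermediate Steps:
$g{\left(I \right)} = 2 I \left(6 + I\right)$
$w{\left(u \right)} = 22 + u + 2 u \left(6 + u\right)$ ($w{\left(u \right)} = \left(22 + u\right) + 2 u \left(6 + u\right) = 22 + u + 2 u \left(6 + u\right)$)
$w{\left(H{\left(4 \right)} \right)} - Y = \left(22 + 4 + 2 \cdot 4 \left(6 + 4\right)\right) - 33367 = \left(22 + 4 + 2 \cdot 4 \cdot 10\right) - 33367 = \left(22 + 4 + 80\right) - 33367 = 106 - 33367 = -33261$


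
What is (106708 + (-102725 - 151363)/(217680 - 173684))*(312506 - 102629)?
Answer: 246315376714290/10999 ≈ 2.2394e+10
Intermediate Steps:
(106708 + (-102725 - 151363)/(217680 - 173684))*(312506 - 102629) = (106708 - 254088/43996)*209877 = (106708 - 254088*1/43996)*209877 = (106708 - 63522/10999)*209877 = (1173617770/10999)*209877 = 246315376714290/10999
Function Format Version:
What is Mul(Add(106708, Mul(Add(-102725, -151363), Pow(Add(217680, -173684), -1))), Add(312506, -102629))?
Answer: Rational(246315376714290, 10999) ≈ 2.2394e+10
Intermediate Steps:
Mul(Add(106708, Mul(Add(-102725, -151363), Pow(Add(217680, -173684), -1))), Add(312506, -102629)) = Mul(Add(106708, Mul(-254088, Pow(43996, -1))), 209877) = Mul(Add(106708, Mul(-254088, Rational(1, 43996))), 209877) = Mul(Add(106708, Rational(-63522, 10999)), 209877) = Mul(Rational(1173617770, 10999), 209877) = Rational(246315376714290, 10999)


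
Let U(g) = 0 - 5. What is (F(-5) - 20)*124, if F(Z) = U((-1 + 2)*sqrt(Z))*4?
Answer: -4960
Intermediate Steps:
U(g) = -5
F(Z) = -20 (F(Z) = -5*4 = -20)
(F(-5) - 20)*124 = (-20 - 20)*124 = -40*124 = -4960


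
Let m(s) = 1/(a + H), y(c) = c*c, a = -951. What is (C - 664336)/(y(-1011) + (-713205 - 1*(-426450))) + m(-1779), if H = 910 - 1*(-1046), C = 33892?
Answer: -105476809/123173805 ≈ -0.85633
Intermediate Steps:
H = 1956 (H = 910 + 1046 = 1956)
y(c) = c²
m(s) = 1/1005 (m(s) = 1/(-951 + 1956) = 1/1005)
(C - 664336)/(y(-1011) + (-713205 - 1*(-426450))) + m(-1779) = (33892 - 664336)/((-1011)² + (-713205 - 1*(-426450))) + 1/1005 = -630444/(1022121 + (-713205 + 426450)) + 1/1005 = -630444/(1022121 - 286755) + 1/1005 = -630444/735366 + 1/1005 = -630444*1/735366 + 1/1005 = -105074/122561 + 1/1005 = -105476809/123173805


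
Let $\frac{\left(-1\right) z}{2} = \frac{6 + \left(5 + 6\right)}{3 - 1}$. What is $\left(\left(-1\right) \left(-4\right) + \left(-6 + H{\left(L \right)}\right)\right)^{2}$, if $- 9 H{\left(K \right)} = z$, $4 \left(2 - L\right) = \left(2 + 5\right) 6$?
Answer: $\frac{1}{81} \approx 0.012346$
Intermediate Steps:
$L = - \frac{17}{2}$ ($L = 2 - \frac{\left(2 + 5\right) 6}{4} = 2 - \frac{7 \cdot 6}{4} = 2 - \frac{21}{2} = - \frac{17}{2} \approx -8.5$)
$z = -17$ ($z = - 2 \frac{6 + \left(5 + 6\right)}{3 - 1} = - 2 \frac{6 + 11}{2} = - 2 \cdot 17 \cdot \frac{1}{2} = \left(-2\right) \frac{17}{2} = -17$)
$H{\left(K \right)} = \frac{17}{9}$ ($H{\left(K \right)} = \left(- \frac{1}{9}\right) \left(-17\right) = \frac{17}{9}$)
$\left(\left(-1\right) \left(-4\right) + \left(-6 + H{\left(L \right)}\right)\right)^{2} = \left(\left(-1\right) \left(-4\right) + \left(-6 + \frac{17}{9}\right)\right)^{2} = \left(4 - \frac{37}{9}\right)^{2} = \left(- \frac{1}{9}\right)^{2} = \frac{1}{81}$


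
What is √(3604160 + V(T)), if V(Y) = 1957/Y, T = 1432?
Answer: √1847694949566/716 ≈ 1898.5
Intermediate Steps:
√(3604160 + V(T)) = √(3604160 + 1957/1432) = √(5161159077/1432) = √1847694949566/716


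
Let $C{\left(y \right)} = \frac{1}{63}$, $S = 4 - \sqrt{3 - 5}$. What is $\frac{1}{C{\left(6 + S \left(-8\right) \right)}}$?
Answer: $63$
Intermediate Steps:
$S = 4 - i \sqrt{2}$ ($S = 4 - \sqrt{-2} = 4 - i \sqrt{2} \approx 4.0 - 1.4142 i$)
$C{\left(y \right)} = \frac{1}{63}$
$\frac{1}{C{\left(6 + S \left(-8\right) \right)}} = \frac{1}{\frac{1}{63}} = 63$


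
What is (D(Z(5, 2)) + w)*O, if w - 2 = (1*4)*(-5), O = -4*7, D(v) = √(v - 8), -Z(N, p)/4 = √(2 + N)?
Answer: 504 - 56*√(-2 - √7) ≈ 504.0 - 120.7*I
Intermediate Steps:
Z(N, p) = -4*√(2 + N)
D(v) = √(-8 + v)
O = -28
w = -18 (w = 2 + (1*4)*(-5) = 2 + 4*(-5) = 2 - 20 = -18)
(D(Z(5, 2)) + w)*O = (√(-8 - 4*√(2 + 5)) - 18)*(-28) = (√(-8 - 4*√7) - 18)*(-28) = (-18 + √(-8 - 4*√7))*(-28) = 504 - 28*√(-8 - 4*√7)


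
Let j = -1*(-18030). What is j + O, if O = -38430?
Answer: -20400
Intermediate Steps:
j = 18030
j + O = 18030 - 38430 = -20400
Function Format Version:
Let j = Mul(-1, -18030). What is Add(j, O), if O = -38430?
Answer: -20400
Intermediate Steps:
j = 18030
Add(j, O) = Add(18030, -38430) = -20400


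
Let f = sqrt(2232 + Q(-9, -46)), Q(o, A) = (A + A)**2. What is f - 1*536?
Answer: -536 + 2*sqrt(2674) ≈ -432.58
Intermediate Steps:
Q(o, A) = 4*A**2 (Q(o, A) = (2*A)**2 = 4*A**2)
f = 2*sqrt(2674) (f = sqrt(2232 + 4*(-46)**2) = sqrt(2232 + 4*2116) = sqrt(2232 + 8464) = sqrt(10696) = 2*sqrt(2674) ≈ 103.42)
f - 1*536 = 2*sqrt(2674) - 1*536 = 2*sqrt(2674) - 536 = -536 + 2*sqrt(2674)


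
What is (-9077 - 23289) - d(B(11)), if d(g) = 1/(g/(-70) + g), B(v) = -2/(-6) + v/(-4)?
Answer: -21587842/667 ≈ -32366.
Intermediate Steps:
B(v) = 1/3 - v/4 (B(v) = -2*(-1/6) + v*(-1/4) = 1/3 - v/4)
d(g) = 70/(69*g) (d(g) = 1/(g*(-1/70) + g) = 1/(-g/70 + g) = 1/(69*g/70) = 70/(69*g))
(-9077 - 23289) - d(B(11)) = (-9077 - 23289) - 70/(69*(1/3 - 1/4*11)) = -32366 - 70/(69*(1/3 - 11/4)) = -32366 - 70/(69*(-29/12)) = -32366 - 70*(-12)/(69*29) = -32366 - 1*(-280/667) = -32366 + 280/667 = -21587842/667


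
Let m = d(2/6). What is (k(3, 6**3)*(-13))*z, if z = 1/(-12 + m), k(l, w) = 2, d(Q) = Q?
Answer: 78/35 ≈ 2.2286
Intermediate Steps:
m = 1/3 (m = 2/6 = 2*(1/6) = 1/3 ≈ 0.33333)
z = -3/35 (z = 1/(-12 + 1/3) = 1/(-35/3) = -3/35 ≈ -0.085714)
(k(3, 6**3)*(-13))*z = (2*(-13))*(-3/35) = -26*(-3/35) = 78/35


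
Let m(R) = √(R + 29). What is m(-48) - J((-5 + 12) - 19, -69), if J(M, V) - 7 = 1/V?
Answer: -482/69 + I*√19 ≈ -6.9855 + 4.3589*I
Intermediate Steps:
J(M, V) = 7 + 1/V
m(R) = √(29 + R)
m(-48) - J((-5 + 12) - 19, -69) = √(29 - 48) - (7 + 1/(-69)) = √(-19) - (7 - 1/69) = I*√19 - 1*482/69 = I*√19 - 482/69 = -482/69 + I*√19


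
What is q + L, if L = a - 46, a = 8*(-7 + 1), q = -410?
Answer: -504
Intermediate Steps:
a = -48 (a = 8*(-6) = -48)
L = -94 (L = -48 - 46 = -94)
q + L = -410 - 94 = -504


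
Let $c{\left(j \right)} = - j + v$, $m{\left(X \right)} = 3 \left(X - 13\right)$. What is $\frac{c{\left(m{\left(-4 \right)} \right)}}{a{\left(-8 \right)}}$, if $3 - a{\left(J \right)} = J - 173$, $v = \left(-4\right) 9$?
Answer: $\frac{15}{184} \approx 0.081522$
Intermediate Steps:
$v = -36$
$a{\left(J \right)} = 176 - J$ ($a{\left(J \right)} = 3 - \left(J - 173\right) = 3 - \left(-173 + J\right) = 176 - J$)
$m{\left(X \right)} = -39 + 3 X$ ($m{\left(X \right)} = 3 \left(-13 + X\right) = -39 + 3 X$)
$c{\left(j \right)} = -36 - j$ ($c{\left(j \right)} = - j - 36 = -36 - j$)
$\frac{c{\left(m{\left(-4 \right)} \right)}}{a{\left(-8 \right)}} = \frac{-36 - \left(-39 + 3 \left(-4\right)\right)}{176 - -8} = \frac{-36 - \left(-39 - 12\right)}{176 + 8} = \frac{-36 - -51}{184} = \left(-36 + 51\right) \frac{1}{184} = 15 \cdot \frac{1}{184} = \frac{15}{184}$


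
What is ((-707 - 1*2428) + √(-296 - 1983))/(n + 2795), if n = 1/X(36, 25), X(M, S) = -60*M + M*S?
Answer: -3950100/3521699 + 1260*I*√2279/3521699 ≈ -1.1216 + 0.01708*I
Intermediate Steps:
n = -1/1260 (n = 1/(36*(-60 + 25)) = 1/(36*(-35)) = 1/(-1260) = -1/1260 ≈ -0.00079365)
((-707 - 1*2428) + √(-296 - 1983))/(n + 2795) = ((-707 - 1*2428) + √(-296 - 1983))/(-1/1260 + 2795) = ((-707 - 2428) + √(-2279))/(3521699/1260) = (-3135 + I*√2279)*(1260/3521699) = -3950100/3521699 + 1260*I*√2279/3521699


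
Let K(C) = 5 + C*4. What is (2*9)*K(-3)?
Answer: -126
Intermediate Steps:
K(C) = 5 + 4*C
(2*9)*K(-3) = (2*9)*(5 + 4*(-3)) = 18*(5 - 12) = 18*(-7) = -126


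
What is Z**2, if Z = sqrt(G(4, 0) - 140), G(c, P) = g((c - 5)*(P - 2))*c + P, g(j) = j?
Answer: -132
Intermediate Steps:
G(c, P) = P + c*(-5 + c)*(-2 + P) (G(c, P) = ((c - 5)*(P - 2))*c + P = ((-5 + c)*(-2 + P))*c + P = c*(-5 + c)*(-2 + P) + P = P + c*(-5 + c)*(-2 + P))
Z = 2*I*sqrt(33) (Z = sqrt((0 + 4*(10 - 5*0 - 2*4 + 0*4)) - 140) = sqrt((0 + 4*(10 + 0 - 8 + 0)) - 140) = sqrt((0 + 4*2) - 140) = sqrt((0 + 8) - 140) = sqrt(8 - 140) = sqrt(-132) = 2*I*sqrt(33) ≈ 11.489*I)
Z**2 = (2*I*sqrt(33))**2 = -132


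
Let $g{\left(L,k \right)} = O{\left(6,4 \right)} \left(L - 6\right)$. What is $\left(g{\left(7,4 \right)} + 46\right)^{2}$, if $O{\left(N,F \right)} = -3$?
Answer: $1849$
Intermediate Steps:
$g{\left(L,k \right)} = 18 - 3 L$ ($g{\left(L,k \right)} = - 3 \left(L - 6\right) = - 3 \left(-6 + L\right) = 18 - 3 L$)
$\left(g{\left(7,4 \right)} + 46\right)^{2} = \left(\left(18 - 21\right) + 46\right)^{2} = \left(-3 + 46\right)^{2} = 43^{2} = 1849$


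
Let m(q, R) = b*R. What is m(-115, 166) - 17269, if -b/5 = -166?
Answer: 120511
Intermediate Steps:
b = 830 (b = -5*(-166) = 830)
m(q, R) = 830*R
m(-115, 166) - 17269 = 830*166 - 17269 = 137780 - 17269 = 120511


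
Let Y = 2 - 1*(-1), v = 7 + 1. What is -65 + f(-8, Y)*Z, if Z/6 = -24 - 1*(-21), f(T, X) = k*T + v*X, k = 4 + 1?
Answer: 223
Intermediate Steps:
v = 8
k = 5
Y = 3 (Y = 2 + 1 = 3)
f(T, X) = 5*T + 8*X
Z = -18 (Z = 6*(-24 - 1*(-21)) = 6*(-24 + 21) = 6*(-3) = -18)
-65 + f(-8, Y)*Z = -65 + (5*(-8) + 8*3)*(-18) = -65 + (-40 + 24)*(-18) = -65 - 16*(-18) = -65 + 288 = 223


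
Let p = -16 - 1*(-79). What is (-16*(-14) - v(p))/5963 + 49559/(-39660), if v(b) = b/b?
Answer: -286676137/236492580 ≈ -1.2122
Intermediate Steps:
p = 63 (p = -16 + 79 = 63)
v(b) = 1
(-16*(-14) - v(p))/5963 + 49559/(-39660) = (-16*(-14) - 1*1)/5963 + 49559/(-39660) = (224 - 1)*(1/5963) + 49559*(-1/39660) = 223*(1/5963) - 49559/39660 = 223/5963 - 49559/39660 = -286676137/236492580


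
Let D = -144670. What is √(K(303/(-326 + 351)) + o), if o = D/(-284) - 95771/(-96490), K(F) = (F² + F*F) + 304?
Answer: √325066874776856438/17126975 ≈ 33.289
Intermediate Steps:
K(F) = 304 + 2*F² (K(F) = (F² + F²) + 304 = 2*F² + 304 = 304 + 2*F²)
o = 1748300908/3425395 (o = -144670/(-284) - 95771/(-96490) = -144670*(-1/284) - 95771*(-1/96490) = 72335/142 + 95771/96490 = 1748300908/3425395 ≈ 510.39)
√(K(303/(-326 + 351)) + o) = √((304 + 2*(303/(-326 + 351))²) + 1748300908/3425395) = √((304 + 2*(303/25)²) + 1748300908/3425395) = √((304 + 2*(91809/625)) + 1748300908/3425395) = √((304 + 183618/625) + 1748300908/3425395) = √(373618/625 + 1748300908/3425395) = √(474495459322/428174375) = √325066874776856438/17126975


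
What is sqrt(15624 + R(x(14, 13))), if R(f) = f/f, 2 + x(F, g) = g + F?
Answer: 125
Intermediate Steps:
x(F, g) = -2 + F + g (x(F, g) = -2 + (g + F) = -2 + (F + g) = -2 + F + g)
R(f) = 1
sqrt(15624 + R(x(14, 13))) = sqrt(15624 + 1) = sqrt(15625) = 125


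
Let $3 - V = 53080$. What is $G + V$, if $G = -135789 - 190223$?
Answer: $-379089$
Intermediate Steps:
$V = -53077$ ($V = 3 - 53080 = -53077$)
$G = -326012$ ($G = -135789 - 190223 = -326012$)
$G + V = -326012 - 53077 = -379089$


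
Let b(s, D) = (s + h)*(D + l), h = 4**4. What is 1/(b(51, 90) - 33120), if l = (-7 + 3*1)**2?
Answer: -1/578 ≈ -0.0017301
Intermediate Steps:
h = 256
l = 16 (l = (-7 + 3)**2 = (-4)**2 = 16)
b(s, D) = (16 + D)*(256 + s) (b(s, D) = (s + 256)*(D + 16) = (256 + s)*(16 + D) = (16 + D)*(256 + s))
1/(b(51, 90) - 33120) = 1/((4096 + 16*51 + 256*90 + 90*51) - 33120) = 1/((4096 + 816 + 23040 + 4590) - 33120) = 1/(32542 - 33120) = 1/(-578) = -1/578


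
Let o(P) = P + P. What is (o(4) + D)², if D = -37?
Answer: 841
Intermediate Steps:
o(P) = 2*P
(o(4) + D)² = (2*4 - 37)² = (8 - 37)² = (-29)² = 841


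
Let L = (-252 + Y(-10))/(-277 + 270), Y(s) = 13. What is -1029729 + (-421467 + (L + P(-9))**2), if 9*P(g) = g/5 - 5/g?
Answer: -11654295232691/8037225 ≈ -1.4500e+6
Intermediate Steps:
P(g) = -5/(9*g) + g/45 (P(g) = (g/5 - 5/g)/9 = (-5/g + g/5)/9 = -5/(9*g) + g/45)
L = 239/7 (L = (-252 + 13)/(-277 + 270) = -239/(-7) = -239*(-1/7) = 239/7 ≈ 34.143)
-1029729 + (-421467 + (L + P(-9))**2) = -1029729 + (-421467 + (239/7 + (1/45)*(-25 + (-9)**2)/(-9))**2) = -1029729 + (-421467 + (239/7 + (1/45)*(-1/9)*(-25 + 81))**2) = -1029729 + (-421467 + (239/7 + (1/45)*(-1/9)*56)**2) = -1029729 + (-421467 + (239/7 - 56/405)**2) = -1029729 + (-421467 + (96403/2835)**2) = -1029729 + (-421467 + 9293538409/8037225) = -1029729 - 3378131570666/8037225 = -11654295232691/8037225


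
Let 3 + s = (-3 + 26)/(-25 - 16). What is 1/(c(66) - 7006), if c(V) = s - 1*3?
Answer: -41/287515 ≈ -0.00014260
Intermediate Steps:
s = -146/41 (s = -3 + (-3 + 26)/(-25 - 16) = -3 + 23/(-41) = -3 + 23*(-1/41) = -3 - 23/41 = -146/41 ≈ -3.5610)
c(V) = -269/41 (c(V) = -146/41 - 1*3 = -146/41 - 3 = -269/41)
1/(c(66) - 7006) = 1/(-269/41 - 7006) = 1/(-287515/41) = -41/287515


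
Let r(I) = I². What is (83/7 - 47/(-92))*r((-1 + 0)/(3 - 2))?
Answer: 7965/644 ≈ 12.368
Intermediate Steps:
(83/7 - 47/(-92))*r((-1 + 0)/(3 - 2)) = (83/7 - 47/(-92))*((-1 + 0)/(3 - 2))² = (83*(⅐) - 47*(-1/92))*(-1/1)² = (83/7 + 47/92)*(-1*1)² = (7965/644)*(-1)² = (7965/644)*1 = 7965/644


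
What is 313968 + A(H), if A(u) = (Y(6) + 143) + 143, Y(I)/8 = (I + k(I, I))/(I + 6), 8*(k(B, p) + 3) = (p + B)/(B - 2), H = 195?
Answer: 1257025/4 ≈ 3.1426e+5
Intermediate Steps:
k(B, p) = -3 + (B + p)/(8*(-2 + B)) (k(B, p) = -3 + ((p + B)/(B - 2))/8 = -3 + ((B + p)/(-2 + B))/8 = -3 + (B + p)/(8*(-2 + B)))
Y(I) = 8*(I + (48 - 22*I)/(8*(-2 + I)))/(6 + I) (Y(I) = 8*((I + (48 + I - 23*I)/(8*(-2 + I)))/(I + 6)) = 8*((I + (48 - 22*I)/(8*(-2 + I)))/(6 + I)) = 8*(I + (48 - 22*I)/(8*(-2 + I)))/(6 + I))
A(u) = 1153/4 (A(u) = (2*(24 - 11*6 + 4*6*(-2 + 6))/((-2 + 6)*(6 + 6)) + 143) + 143 = (2*(24 - 66 + 4*6*4)/(4*12) + 143) + 143 = (2*(1/4)*(1/12)*(24 - 66 + 96) + 143) + 143 = (2*(1/4)*(1/12)*54 + 143) + 143 = (9/4 + 143) + 143 = 581/4 + 143 = 1153/4)
313968 + A(H) = 313968 + 1153/4 = 1257025/4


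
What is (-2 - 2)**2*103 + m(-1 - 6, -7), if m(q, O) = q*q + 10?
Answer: 1707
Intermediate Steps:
m(q, O) = 10 + q**2 (m(q, O) = q**2 + 10 = 10 + q**2)
(-2 - 2)**2*103 + m(-1 - 6, -7) = (-2 - 2)**2*103 + (10 + (-1 - 6)**2) = (-4)**2*103 + (10 + (-7)**2) = 16*103 + (10 + 49) = 1648 + 59 = 1707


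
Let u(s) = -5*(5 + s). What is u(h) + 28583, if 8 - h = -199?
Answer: 27523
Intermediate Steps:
h = 207 (h = 8 - 1*(-199) = 8 + 199 = 207)
u(s) = -25 - 5*s
u(h) + 28583 = (-25 - 5*207) + 28583 = (-25 - 1035) + 28583 = -1060 + 28583 = 27523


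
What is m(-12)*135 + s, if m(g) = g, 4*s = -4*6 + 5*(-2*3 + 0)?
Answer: -3267/2 ≈ -1633.5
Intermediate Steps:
s = -27/2 (s = (-4*6 + 5*(-2*3 + 0))/4 = (-24 + 5*(-6 + 0))/4 = (-24 + 5*(-6))/4 = (-24 - 30)/4 = (1/4)*(-54) = -27/2 ≈ -13.500)
m(-12)*135 + s = -12*135 - 27/2 = -1620 - 27/2 = -3267/2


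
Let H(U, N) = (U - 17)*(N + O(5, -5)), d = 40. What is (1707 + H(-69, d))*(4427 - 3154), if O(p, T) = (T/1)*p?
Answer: 530841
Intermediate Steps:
O(p, T) = T*p (O(p, T) = (T*1)*p = T*p)
H(U, N) = (-25 + N)*(-17 + U) (H(U, N) = (U - 17)*(N - 5*5) = (-17 + U)*(N - 25) = (-17 + U)*(-25 + N) = (-25 + N)*(-17 + U))
(1707 + H(-69, d))*(4427 - 3154) = (1707 + (425 - 25*(-69) - 17*40 + 40*(-69)))*(4427 - 3154) = (1707 + (425 + 1725 - 680 - 2760))*1273 = (1707 - 1290)*1273 = 417*1273 = 530841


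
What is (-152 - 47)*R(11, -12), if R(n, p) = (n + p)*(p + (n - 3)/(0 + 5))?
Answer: -10348/5 ≈ -2069.6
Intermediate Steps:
R(n, p) = (n + p)*(-⅗ + p + n/5) (R(n, p) = (n + p)*(p + (-3 + n)/5) = (n + p)*(p + (-3 + n)*(⅕)) = (n + p)*(p + (-⅗ + n/5)) = (n + p)*(-⅗ + p + n/5))
(-152 - 47)*R(11, -12) = (-152 - 47)*((-12)² - ⅗*11 - ⅗*(-12) + (⅕)*11² + (6/5)*11*(-12)) = -199*(144 - 33/5 + 36/5 + (⅕)*121 - 792/5) = -199*(144 - 33/5 + 36/5 + 121/5 - 792/5) = -199*52/5 = -10348/5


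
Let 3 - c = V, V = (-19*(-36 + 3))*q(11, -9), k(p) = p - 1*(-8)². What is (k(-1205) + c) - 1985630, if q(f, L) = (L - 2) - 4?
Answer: -1977491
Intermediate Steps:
q(f, L) = -6 + L (q(f, L) = (-2 + L) - 4 = -6 + L)
k(p) = -64 + p (k(p) = p - 1*64 = p - 64 = -64 + p)
V = -9405 (V = (-19*(-36 + 3))*(-6 - 9) = -19*(-33)*(-15) = 627*(-15) = -9405)
c = 9408 (c = 3 - 1*(-9405) = 3 + 9405 = 9408)
(k(-1205) + c) - 1985630 = ((-64 - 1205) + 9408) - 1985630 = (-1269 + 9408) - 1985630 = 8139 - 1985630 = -1977491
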